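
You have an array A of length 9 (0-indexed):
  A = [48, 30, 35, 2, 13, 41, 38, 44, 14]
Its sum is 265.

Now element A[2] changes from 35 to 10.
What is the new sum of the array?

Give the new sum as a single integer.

Answer: 240

Derivation:
Old value at index 2: 35
New value at index 2: 10
Delta = 10 - 35 = -25
New sum = old_sum + delta = 265 + (-25) = 240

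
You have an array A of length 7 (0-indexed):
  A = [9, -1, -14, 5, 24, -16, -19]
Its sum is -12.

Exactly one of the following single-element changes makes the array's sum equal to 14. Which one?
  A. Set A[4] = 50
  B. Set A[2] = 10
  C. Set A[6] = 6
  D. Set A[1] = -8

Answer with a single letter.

Answer: A

Derivation:
Option A: A[4] 24->50, delta=26, new_sum=-12+(26)=14 <-- matches target
Option B: A[2] -14->10, delta=24, new_sum=-12+(24)=12
Option C: A[6] -19->6, delta=25, new_sum=-12+(25)=13
Option D: A[1] -1->-8, delta=-7, new_sum=-12+(-7)=-19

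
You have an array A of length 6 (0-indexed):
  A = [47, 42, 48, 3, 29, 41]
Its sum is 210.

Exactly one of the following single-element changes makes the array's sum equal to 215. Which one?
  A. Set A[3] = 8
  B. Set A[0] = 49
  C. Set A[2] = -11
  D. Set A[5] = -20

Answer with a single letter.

Option A: A[3] 3->8, delta=5, new_sum=210+(5)=215 <-- matches target
Option B: A[0] 47->49, delta=2, new_sum=210+(2)=212
Option C: A[2] 48->-11, delta=-59, new_sum=210+(-59)=151
Option D: A[5] 41->-20, delta=-61, new_sum=210+(-61)=149

Answer: A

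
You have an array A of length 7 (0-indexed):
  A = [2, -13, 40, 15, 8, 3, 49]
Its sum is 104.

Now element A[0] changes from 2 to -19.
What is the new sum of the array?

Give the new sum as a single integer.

Answer: 83

Derivation:
Old value at index 0: 2
New value at index 0: -19
Delta = -19 - 2 = -21
New sum = old_sum + delta = 104 + (-21) = 83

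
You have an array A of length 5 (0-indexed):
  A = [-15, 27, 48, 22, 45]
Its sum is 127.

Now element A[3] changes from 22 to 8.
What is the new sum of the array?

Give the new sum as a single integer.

Old value at index 3: 22
New value at index 3: 8
Delta = 8 - 22 = -14
New sum = old_sum + delta = 127 + (-14) = 113

Answer: 113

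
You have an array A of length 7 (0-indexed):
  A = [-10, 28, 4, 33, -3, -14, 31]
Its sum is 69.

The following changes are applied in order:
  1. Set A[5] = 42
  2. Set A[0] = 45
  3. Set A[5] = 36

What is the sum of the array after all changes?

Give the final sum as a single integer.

Answer: 174

Derivation:
Initial sum: 69
Change 1: A[5] -14 -> 42, delta = 56, sum = 125
Change 2: A[0] -10 -> 45, delta = 55, sum = 180
Change 3: A[5] 42 -> 36, delta = -6, sum = 174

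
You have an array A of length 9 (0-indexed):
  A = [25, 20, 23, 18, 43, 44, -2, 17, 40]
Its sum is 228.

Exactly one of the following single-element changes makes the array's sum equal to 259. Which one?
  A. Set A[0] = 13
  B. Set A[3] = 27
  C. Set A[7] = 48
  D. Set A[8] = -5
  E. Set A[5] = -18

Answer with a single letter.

Option A: A[0] 25->13, delta=-12, new_sum=228+(-12)=216
Option B: A[3] 18->27, delta=9, new_sum=228+(9)=237
Option C: A[7] 17->48, delta=31, new_sum=228+(31)=259 <-- matches target
Option D: A[8] 40->-5, delta=-45, new_sum=228+(-45)=183
Option E: A[5] 44->-18, delta=-62, new_sum=228+(-62)=166

Answer: C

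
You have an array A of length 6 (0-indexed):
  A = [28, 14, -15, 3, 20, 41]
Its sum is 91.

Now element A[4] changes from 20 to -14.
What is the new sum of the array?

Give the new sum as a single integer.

Old value at index 4: 20
New value at index 4: -14
Delta = -14 - 20 = -34
New sum = old_sum + delta = 91 + (-34) = 57

Answer: 57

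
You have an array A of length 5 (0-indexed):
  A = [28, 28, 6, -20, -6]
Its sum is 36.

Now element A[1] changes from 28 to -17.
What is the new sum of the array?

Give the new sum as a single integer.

Answer: -9

Derivation:
Old value at index 1: 28
New value at index 1: -17
Delta = -17 - 28 = -45
New sum = old_sum + delta = 36 + (-45) = -9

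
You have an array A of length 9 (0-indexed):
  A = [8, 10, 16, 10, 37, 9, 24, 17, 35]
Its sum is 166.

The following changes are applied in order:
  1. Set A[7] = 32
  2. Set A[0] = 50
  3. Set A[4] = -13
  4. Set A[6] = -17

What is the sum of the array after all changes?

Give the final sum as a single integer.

Initial sum: 166
Change 1: A[7] 17 -> 32, delta = 15, sum = 181
Change 2: A[0] 8 -> 50, delta = 42, sum = 223
Change 3: A[4] 37 -> -13, delta = -50, sum = 173
Change 4: A[6] 24 -> -17, delta = -41, sum = 132

Answer: 132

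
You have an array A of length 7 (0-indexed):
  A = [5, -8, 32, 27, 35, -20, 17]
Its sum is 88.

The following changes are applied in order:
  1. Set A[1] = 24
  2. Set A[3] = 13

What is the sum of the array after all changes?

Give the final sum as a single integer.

Answer: 106

Derivation:
Initial sum: 88
Change 1: A[1] -8 -> 24, delta = 32, sum = 120
Change 2: A[3] 27 -> 13, delta = -14, sum = 106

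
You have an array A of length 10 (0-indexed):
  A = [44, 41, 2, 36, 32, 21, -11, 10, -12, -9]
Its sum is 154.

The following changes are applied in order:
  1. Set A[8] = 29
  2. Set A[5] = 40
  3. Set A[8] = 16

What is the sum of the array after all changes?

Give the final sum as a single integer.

Initial sum: 154
Change 1: A[8] -12 -> 29, delta = 41, sum = 195
Change 2: A[5] 21 -> 40, delta = 19, sum = 214
Change 3: A[8] 29 -> 16, delta = -13, sum = 201

Answer: 201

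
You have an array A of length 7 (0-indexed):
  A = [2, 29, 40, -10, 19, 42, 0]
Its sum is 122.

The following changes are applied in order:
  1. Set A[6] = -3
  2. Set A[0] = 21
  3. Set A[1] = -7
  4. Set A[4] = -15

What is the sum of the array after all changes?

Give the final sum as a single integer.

Initial sum: 122
Change 1: A[6] 0 -> -3, delta = -3, sum = 119
Change 2: A[0] 2 -> 21, delta = 19, sum = 138
Change 3: A[1] 29 -> -7, delta = -36, sum = 102
Change 4: A[4] 19 -> -15, delta = -34, sum = 68

Answer: 68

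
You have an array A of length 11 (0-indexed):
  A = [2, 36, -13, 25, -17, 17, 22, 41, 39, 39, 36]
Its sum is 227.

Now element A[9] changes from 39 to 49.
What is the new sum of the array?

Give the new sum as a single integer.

Answer: 237

Derivation:
Old value at index 9: 39
New value at index 9: 49
Delta = 49 - 39 = 10
New sum = old_sum + delta = 227 + (10) = 237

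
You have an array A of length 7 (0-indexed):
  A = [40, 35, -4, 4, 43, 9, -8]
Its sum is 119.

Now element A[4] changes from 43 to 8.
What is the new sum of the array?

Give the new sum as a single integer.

Old value at index 4: 43
New value at index 4: 8
Delta = 8 - 43 = -35
New sum = old_sum + delta = 119 + (-35) = 84

Answer: 84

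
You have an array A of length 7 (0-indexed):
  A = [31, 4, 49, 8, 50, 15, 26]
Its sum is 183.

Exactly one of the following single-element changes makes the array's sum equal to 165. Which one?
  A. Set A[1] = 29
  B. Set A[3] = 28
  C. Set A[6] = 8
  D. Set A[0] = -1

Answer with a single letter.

Answer: C

Derivation:
Option A: A[1] 4->29, delta=25, new_sum=183+(25)=208
Option B: A[3] 8->28, delta=20, new_sum=183+(20)=203
Option C: A[6] 26->8, delta=-18, new_sum=183+(-18)=165 <-- matches target
Option D: A[0] 31->-1, delta=-32, new_sum=183+(-32)=151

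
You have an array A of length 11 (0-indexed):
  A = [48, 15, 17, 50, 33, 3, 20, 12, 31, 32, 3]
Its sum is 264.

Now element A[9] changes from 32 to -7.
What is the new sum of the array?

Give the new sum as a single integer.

Old value at index 9: 32
New value at index 9: -7
Delta = -7 - 32 = -39
New sum = old_sum + delta = 264 + (-39) = 225

Answer: 225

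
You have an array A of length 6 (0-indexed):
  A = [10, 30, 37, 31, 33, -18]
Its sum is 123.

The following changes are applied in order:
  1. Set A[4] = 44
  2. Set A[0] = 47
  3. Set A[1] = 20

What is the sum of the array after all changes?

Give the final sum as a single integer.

Initial sum: 123
Change 1: A[4] 33 -> 44, delta = 11, sum = 134
Change 2: A[0] 10 -> 47, delta = 37, sum = 171
Change 3: A[1] 30 -> 20, delta = -10, sum = 161

Answer: 161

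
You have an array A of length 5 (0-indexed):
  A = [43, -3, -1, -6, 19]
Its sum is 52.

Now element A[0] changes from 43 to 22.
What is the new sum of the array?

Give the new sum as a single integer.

Answer: 31

Derivation:
Old value at index 0: 43
New value at index 0: 22
Delta = 22 - 43 = -21
New sum = old_sum + delta = 52 + (-21) = 31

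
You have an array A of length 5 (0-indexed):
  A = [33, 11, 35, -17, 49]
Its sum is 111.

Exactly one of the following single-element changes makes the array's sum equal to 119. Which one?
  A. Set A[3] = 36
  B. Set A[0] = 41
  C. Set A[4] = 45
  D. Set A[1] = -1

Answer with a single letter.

Option A: A[3] -17->36, delta=53, new_sum=111+(53)=164
Option B: A[0] 33->41, delta=8, new_sum=111+(8)=119 <-- matches target
Option C: A[4] 49->45, delta=-4, new_sum=111+(-4)=107
Option D: A[1] 11->-1, delta=-12, new_sum=111+(-12)=99

Answer: B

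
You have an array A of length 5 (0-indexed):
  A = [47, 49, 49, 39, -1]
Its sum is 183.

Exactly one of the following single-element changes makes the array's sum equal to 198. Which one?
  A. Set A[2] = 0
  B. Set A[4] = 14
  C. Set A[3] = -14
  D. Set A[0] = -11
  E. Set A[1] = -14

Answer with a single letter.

Option A: A[2] 49->0, delta=-49, new_sum=183+(-49)=134
Option B: A[4] -1->14, delta=15, new_sum=183+(15)=198 <-- matches target
Option C: A[3] 39->-14, delta=-53, new_sum=183+(-53)=130
Option D: A[0] 47->-11, delta=-58, new_sum=183+(-58)=125
Option E: A[1] 49->-14, delta=-63, new_sum=183+(-63)=120

Answer: B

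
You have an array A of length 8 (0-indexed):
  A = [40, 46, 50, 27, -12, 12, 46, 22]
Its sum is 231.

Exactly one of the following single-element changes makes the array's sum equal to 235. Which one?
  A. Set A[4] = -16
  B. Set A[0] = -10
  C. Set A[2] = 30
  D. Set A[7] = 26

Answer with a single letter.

Option A: A[4] -12->-16, delta=-4, new_sum=231+(-4)=227
Option B: A[0] 40->-10, delta=-50, new_sum=231+(-50)=181
Option C: A[2] 50->30, delta=-20, new_sum=231+(-20)=211
Option D: A[7] 22->26, delta=4, new_sum=231+(4)=235 <-- matches target

Answer: D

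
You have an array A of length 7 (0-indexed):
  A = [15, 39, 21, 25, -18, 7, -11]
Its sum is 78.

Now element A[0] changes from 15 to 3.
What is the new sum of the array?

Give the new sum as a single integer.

Answer: 66

Derivation:
Old value at index 0: 15
New value at index 0: 3
Delta = 3 - 15 = -12
New sum = old_sum + delta = 78 + (-12) = 66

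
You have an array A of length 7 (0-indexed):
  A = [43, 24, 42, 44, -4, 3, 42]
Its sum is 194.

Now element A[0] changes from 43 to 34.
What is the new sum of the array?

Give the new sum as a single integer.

Old value at index 0: 43
New value at index 0: 34
Delta = 34 - 43 = -9
New sum = old_sum + delta = 194 + (-9) = 185

Answer: 185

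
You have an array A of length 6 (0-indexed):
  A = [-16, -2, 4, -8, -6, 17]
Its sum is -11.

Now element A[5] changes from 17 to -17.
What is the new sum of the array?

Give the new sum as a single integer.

Answer: -45

Derivation:
Old value at index 5: 17
New value at index 5: -17
Delta = -17 - 17 = -34
New sum = old_sum + delta = -11 + (-34) = -45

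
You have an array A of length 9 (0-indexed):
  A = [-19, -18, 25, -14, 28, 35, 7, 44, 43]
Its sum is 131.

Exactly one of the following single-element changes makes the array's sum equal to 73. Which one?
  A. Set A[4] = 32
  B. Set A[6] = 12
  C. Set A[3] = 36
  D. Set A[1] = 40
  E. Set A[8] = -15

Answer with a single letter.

Answer: E

Derivation:
Option A: A[4] 28->32, delta=4, new_sum=131+(4)=135
Option B: A[6] 7->12, delta=5, new_sum=131+(5)=136
Option C: A[3] -14->36, delta=50, new_sum=131+(50)=181
Option D: A[1] -18->40, delta=58, new_sum=131+(58)=189
Option E: A[8] 43->-15, delta=-58, new_sum=131+(-58)=73 <-- matches target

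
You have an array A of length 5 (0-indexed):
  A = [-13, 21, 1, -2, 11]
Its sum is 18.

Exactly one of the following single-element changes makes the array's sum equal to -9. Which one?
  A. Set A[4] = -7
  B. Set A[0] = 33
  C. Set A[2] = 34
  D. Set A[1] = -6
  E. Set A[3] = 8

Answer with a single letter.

Option A: A[4] 11->-7, delta=-18, new_sum=18+(-18)=0
Option B: A[0] -13->33, delta=46, new_sum=18+(46)=64
Option C: A[2] 1->34, delta=33, new_sum=18+(33)=51
Option D: A[1] 21->-6, delta=-27, new_sum=18+(-27)=-9 <-- matches target
Option E: A[3] -2->8, delta=10, new_sum=18+(10)=28

Answer: D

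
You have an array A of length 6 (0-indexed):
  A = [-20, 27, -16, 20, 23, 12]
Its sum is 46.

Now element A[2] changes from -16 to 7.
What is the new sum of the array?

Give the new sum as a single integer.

Old value at index 2: -16
New value at index 2: 7
Delta = 7 - -16 = 23
New sum = old_sum + delta = 46 + (23) = 69

Answer: 69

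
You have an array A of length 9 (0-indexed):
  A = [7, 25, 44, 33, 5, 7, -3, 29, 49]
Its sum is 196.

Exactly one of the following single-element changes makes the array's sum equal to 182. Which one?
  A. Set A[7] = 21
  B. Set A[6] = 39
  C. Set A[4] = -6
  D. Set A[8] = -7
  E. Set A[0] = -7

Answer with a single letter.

Answer: E

Derivation:
Option A: A[7] 29->21, delta=-8, new_sum=196+(-8)=188
Option B: A[6] -3->39, delta=42, new_sum=196+(42)=238
Option C: A[4] 5->-6, delta=-11, new_sum=196+(-11)=185
Option D: A[8] 49->-7, delta=-56, new_sum=196+(-56)=140
Option E: A[0] 7->-7, delta=-14, new_sum=196+(-14)=182 <-- matches target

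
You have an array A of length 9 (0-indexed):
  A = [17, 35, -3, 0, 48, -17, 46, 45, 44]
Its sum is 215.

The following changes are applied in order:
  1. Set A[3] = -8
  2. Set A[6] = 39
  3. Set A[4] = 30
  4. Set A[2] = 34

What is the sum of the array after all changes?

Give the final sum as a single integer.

Answer: 219

Derivation:
Initial sum: 215
Change 1: A[3] 0 -> -8, delta = -8, sum = 207
Change 2: A[6] 46 -> 39, delta = -7, sum = 200
Change 3: A[4] 48 -> 30, delta = -18, sum = 182
Change 4: A[2] -3 -> 34, delta = 37, sum = 219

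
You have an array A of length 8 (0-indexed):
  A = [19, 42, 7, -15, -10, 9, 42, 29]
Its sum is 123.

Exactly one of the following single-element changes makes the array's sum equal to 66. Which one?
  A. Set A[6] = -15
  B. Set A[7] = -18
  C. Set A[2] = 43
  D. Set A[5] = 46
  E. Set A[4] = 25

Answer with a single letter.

Answer: A

Derivation:
Option A: A[6] 42->-15, delta=-57, new_sum=123+(-57)=66 <-- matches target
Option B: A[7] 29->-18, delta=-47, new_sum=123+(-47)=76
Option C: A[2] 7->43, delta=36, new_sum=123+(36)=159
Option D: A[5] 9->46, delta=37, new_sum=123+(37)=160
Option E: A[4] -10->25, delta=35, new_sum=123+(35)=158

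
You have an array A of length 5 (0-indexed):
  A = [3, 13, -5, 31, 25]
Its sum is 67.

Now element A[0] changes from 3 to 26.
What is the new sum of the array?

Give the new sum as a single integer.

Old value at index 0: 3
New value at index 0: 26
Delta = 26 - 3 = 23
New sum = old_sum + delta = 67 + (23) = 90

Answer: 90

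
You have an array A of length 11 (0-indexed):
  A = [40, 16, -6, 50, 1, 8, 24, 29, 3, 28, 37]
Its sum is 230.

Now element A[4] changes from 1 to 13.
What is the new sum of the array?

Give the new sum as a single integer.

Answer: 242

Derivation:
Old value at index 4: 1
New value at index 4: 13
Delta = 13 - 1 = 12
New sum = old_sum + delta = 230 + (12) = 242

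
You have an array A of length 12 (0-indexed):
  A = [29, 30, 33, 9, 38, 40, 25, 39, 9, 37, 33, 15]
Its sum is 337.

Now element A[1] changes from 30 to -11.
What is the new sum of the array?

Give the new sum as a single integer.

Old value at index 1: 30
New value at index 1: -11
Delta = -11 - 30 = -41
New sum = old_sum + delta = 337 + (-41) = 296

Answer: 296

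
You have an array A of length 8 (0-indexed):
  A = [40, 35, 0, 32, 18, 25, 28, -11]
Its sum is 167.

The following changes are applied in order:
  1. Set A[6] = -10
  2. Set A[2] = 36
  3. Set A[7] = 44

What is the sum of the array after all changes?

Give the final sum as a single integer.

Answer: 220

Derivation:
Initial sum: 167
Change 1: A[6] 28 -> -10, delta = -38, sum = 129
Change 2: A[2] 0 -> 36, delta = 36, sum = 165
Change 3: A[7] -11 -> 44, delta = 55, sum = 220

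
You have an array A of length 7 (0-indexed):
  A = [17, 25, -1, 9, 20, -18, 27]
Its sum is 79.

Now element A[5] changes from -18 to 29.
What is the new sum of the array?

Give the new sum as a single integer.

Old value at index 5: -18
New value at index 5: 29
Delta = 29 - -18 = 47
New sum = old_sum + delta = 79 + (47) = 126

Answer: 126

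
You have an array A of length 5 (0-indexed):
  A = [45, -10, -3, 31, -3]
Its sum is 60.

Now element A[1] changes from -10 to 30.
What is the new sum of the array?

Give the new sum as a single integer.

Answer: 100

Derivation:
Old value at index 1: -10
New value at index 1: 30
Delta = 30 - -10 = 40
New sum = old_sum + delta = 60 + (40) = 100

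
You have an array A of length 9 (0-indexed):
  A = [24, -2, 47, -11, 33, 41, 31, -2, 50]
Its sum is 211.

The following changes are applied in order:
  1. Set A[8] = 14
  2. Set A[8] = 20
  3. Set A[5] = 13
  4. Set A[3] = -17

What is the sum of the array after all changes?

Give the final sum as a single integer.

Answer: 147

Derivation:
Initial sum: 211
Change 1: A[8] 50 -> 14, delta = -36, sum = 175
Change 2: A[8] 14 -> 20, delta = 6, sum = 181
Change 3: A[5] 41 -> 13, delta = -28, sum = 153
Change 4: A[3] -11 -> -17, delta = -6, sum = 147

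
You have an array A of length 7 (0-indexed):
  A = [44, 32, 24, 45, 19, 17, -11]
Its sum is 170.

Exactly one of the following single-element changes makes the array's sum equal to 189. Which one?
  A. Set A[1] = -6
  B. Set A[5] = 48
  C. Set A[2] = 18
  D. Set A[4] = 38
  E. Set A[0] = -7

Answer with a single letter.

Option A: A[1] 32->-6, delta=-38, new_sum=170+(-38)=132
Option B: A[5] 17->48, delta=31, new_sum=170+(31)=201
Option C: A[2] 24->18, delta=-6, new_sum=170+(-6)=164
Option D: A[4] 19->38, delta=19, new_sum=170+(19)=189 <-- matches target
Option E: A[0] 44->-7, delta=-51, new_sum=170+(-51)=119

Answer: D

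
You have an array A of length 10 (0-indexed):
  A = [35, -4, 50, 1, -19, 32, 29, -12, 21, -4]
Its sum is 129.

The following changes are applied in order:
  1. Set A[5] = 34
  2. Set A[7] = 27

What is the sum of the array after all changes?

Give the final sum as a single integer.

Initial sum: 129
Change 1: A[5] 32 -> 34, delta = 2, sum = 131
Change 2: A[7] -12 -> 27, delta = 39, sum = 170

Answer: 170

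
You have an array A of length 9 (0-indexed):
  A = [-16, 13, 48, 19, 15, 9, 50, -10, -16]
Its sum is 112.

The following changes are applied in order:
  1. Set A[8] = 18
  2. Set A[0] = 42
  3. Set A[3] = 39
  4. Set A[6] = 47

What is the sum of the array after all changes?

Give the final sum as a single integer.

Initial sum: 112
Change 1: A[8] -16 -> 18, delta = 34, sum = 146
Change 2: A[0] -16 -> 42, delta = 58, sum = 204
Change 3: A[3] 19 -> 39, delta = 20, sum = 224
Change 4: A[6] 50 -> 47, delta = -3, sum = 221

Answer: 221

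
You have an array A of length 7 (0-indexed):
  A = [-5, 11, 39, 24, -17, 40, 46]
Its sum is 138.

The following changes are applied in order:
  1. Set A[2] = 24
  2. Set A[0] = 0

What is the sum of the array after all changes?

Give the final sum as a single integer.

Initial sum: 138
Change 1: A[2] 39 -> 24, delta = -15, sum = 123
Change 2: A[0] -5 -> 0, delta = 5, sum = 128

Answer: 128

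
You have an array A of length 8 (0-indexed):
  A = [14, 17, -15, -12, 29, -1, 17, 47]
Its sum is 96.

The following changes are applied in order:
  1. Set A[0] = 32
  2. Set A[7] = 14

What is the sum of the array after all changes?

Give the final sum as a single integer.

Initial sum: 96
Change 1: A[0] 14 -> 32, delta = 18, sum = 114
Change 2: A[7] 47 -> 14, delta = -33, sum = 81

Answer: 81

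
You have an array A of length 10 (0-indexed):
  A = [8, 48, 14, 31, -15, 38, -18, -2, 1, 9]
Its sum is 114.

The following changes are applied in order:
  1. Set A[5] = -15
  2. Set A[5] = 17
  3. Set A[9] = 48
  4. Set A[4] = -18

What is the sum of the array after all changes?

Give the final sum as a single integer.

Initial sum: 114
Change 1: A[5] 38 -> -15, delta = -53, sum = 61
Change 2: A[5] -15 -> 17, delta = 32, sum = 93
Change 3: A[9] 9 -> 48, delta = 39, sum = 132
Change 4: A[4] -15 -> -18, delta = -3, sum = 129

Answer: 129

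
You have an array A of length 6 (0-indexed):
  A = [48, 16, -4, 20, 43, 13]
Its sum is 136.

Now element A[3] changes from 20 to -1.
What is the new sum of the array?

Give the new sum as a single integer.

Answer: 115

Derivation:
Old value at index 3: 20
New value at index 3: -1
Delta = -1 - 20 = -21
New sum = old_sum + delta = 136 + (-21) = 115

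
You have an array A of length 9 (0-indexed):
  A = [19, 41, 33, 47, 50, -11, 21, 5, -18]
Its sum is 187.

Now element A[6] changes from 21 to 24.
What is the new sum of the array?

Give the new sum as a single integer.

Old value at index 6: 21
New value at index 6: 24
Delta = 24 - 21 = 3
New sum = old_sum + delta = 187 + (3) = 190

Answer: 190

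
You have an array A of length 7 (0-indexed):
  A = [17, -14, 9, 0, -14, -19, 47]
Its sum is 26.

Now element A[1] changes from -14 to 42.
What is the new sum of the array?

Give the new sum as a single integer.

Answer: 82

Derivation:
Old value at index 1: -14
New value at index 1: 42
Delta = 42 - -14 = 56
New sum = old_sum + delta = 26 + (56) = 82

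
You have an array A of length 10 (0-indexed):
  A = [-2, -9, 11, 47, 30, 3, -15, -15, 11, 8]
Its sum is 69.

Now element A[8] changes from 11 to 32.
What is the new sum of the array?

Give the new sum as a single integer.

Old value at index 8: 11
New value at index 8: 32
Delta = 32 - 11 = 21
New sum = old_sum + delta = 69 + (21) = 90

Answer: 90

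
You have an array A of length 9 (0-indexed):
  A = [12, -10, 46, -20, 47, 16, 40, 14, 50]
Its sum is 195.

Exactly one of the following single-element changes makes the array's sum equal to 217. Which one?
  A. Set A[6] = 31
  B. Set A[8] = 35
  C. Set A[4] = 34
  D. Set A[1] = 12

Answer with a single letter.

Answer: D

Derivation:
Option A: A[6] 40->31, delta=-9, new_sum=195+(-9)=186
Option B: A[8] 50->35, delta=-15, new_sum=195+(-15)=180
Option C: A[4] 47->34, delta=-13, new_sum=195+(-13)=182
Option D: A[1] -10->12, delta=22, new_sum=195+(22)=217 <-- matches target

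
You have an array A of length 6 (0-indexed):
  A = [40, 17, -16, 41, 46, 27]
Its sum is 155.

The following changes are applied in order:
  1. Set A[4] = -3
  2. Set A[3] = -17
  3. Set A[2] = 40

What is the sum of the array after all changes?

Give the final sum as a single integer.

Answer: 104

Derivation:
Initial sum: 155
Change 1: A[4] 46 -> -3, delta = -49, sum = 106
Change 2: A[3] 41 -> -17, delta = -58, sum = 48
Change 3: A[2] -16 -> 40, delta = 56, sum = 104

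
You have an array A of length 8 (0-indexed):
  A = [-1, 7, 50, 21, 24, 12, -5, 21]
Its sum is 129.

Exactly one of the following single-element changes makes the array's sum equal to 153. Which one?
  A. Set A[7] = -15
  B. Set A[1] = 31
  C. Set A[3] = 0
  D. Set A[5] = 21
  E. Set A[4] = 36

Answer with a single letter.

Option A: A[7] 21->-15, delta=-36, new_sum=129+(-36)=93
Option B: A[1] 7->31, delta=24, new_sum=129+(24)=153 <-- matches target
Option C: A[3] 21->0, delta=-21, new_sum=129+(-21)=108
Option D: A[5] 12->21, delta=9, new_sum=129+(9)=138
Option E: A[4] 24->36, delta=12, new_sum=129+(12)=141

Answer: B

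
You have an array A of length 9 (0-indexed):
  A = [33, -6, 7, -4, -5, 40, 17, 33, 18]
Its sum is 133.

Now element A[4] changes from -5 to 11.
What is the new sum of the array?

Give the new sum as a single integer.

Answer: 149

Derivation:
Old value at index 4: -5
New value at index 4: 11
Delta = 11 - -5 = 16
New sum = old_sum + delta = 133 + (16) = 149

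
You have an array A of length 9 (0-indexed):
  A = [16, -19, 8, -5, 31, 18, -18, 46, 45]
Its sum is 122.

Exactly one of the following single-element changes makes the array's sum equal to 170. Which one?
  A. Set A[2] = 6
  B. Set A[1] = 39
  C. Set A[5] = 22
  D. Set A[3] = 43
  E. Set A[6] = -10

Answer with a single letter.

Option A: A[2] 8->6, delta=-2, new_sum=122+(-2)=120
Option B: A[1] -19->39, delta=58, new_sum=122+(58)=180
Option C: A[5] 18->22, delta=4, new_sum=122+(4)=126
Option D: A[3] -5->43, delta=48, new_sum=122+(48)=170 <-- matches target
Option E: A[6] -18->-10, delta=8, new_sum=122+(8)=130

Answer: D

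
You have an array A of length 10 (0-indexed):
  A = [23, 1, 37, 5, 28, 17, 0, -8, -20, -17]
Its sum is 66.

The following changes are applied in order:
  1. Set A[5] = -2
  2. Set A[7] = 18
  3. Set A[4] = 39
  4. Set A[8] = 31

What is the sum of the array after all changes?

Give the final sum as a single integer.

Initial sum: 66
Change 1: A[5] 17 -> -2, delta = -19, sum = 47
Change 2: A[7] -8 -> 18, delta = 26, sum = 73
Change 3: A[4] 28 -> 39, delta = 11, sum = 84
Change 4: A[8] -20 -> 31, delta = 51, sum = 135

Answer: 135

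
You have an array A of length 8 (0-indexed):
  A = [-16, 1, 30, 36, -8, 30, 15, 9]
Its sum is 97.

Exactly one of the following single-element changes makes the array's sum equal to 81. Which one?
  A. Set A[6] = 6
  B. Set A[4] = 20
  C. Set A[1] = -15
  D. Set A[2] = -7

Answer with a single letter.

Answer: C

Derivation:
Option A: A[6] 15->6, delta=-9, new_sum=97+(-9)=88
Option B: A[4] -8->20, delta=28, new_sum=97+(28)=125
Option C: A[1] 1->-15, delta=-16, new_sum=97+(-16)=81 <-- matches target
Option D: A[2] 30->-7, delta=-37, new_sum=97+(-37)=60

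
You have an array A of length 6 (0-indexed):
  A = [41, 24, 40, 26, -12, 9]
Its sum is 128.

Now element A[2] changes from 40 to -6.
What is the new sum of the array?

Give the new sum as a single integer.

Answer: 82

Derivation:
Old value at index 2: 40
New value at index 2: -6
Delta = -6 - 40 = -46
New sum = old_sum + delta = 128 + (-46) = 82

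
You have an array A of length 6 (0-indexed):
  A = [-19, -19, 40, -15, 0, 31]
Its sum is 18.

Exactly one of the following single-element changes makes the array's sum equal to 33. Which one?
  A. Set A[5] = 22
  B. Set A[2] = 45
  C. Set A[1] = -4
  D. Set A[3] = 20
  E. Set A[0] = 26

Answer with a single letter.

Answer: C

Derivation:
Option A: A[5] 31->22, delta=-9, new_sum=18+(-9)=9
Option B: A[2] 40->45, delta=5, new_sum=18+(5)=23
Option C: A[1] -19->-4, delta=15, new_sum=18+(15)=33 <-- matches target
Option D: A[3] -15->20, delta=35, new_sum=18+(35)=53
Option E: A[0] -19->26, delta=45, new_sum=18+(45)=63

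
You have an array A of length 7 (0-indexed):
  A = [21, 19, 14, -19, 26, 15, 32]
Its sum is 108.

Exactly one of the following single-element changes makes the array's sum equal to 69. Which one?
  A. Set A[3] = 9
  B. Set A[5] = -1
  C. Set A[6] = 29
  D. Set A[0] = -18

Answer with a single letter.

Answer: D

Derivation:
Option A: A[3] -19->9, delta=28, new_sum=108+(28)=136
Option B: A[5] 15->-1, delta=-16, new_sum=108+(-16)=92
Option C: A[6] 32->29, delta=-3, new_sum=108+(-3)=105
Option D: A[0] 21->-18, delta=-39, new_sum=108+(-39)=69 <-- matches target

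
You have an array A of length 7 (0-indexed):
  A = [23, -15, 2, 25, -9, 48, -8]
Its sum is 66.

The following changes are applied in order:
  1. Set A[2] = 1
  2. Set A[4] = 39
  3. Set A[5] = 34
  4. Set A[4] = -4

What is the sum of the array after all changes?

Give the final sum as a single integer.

Initial sum: 66
Change 1: A[2] 2 -> 1, delta = -1, sum = 65
Change 2: A[4] -9 -> 39, delta = 48, sum = 113
Change 3: A[5] 48 -> 34, delta = -14, sum = 99
Change 4: A[4] 39 -> -4, delta = -43, sum = 56

Answer: 56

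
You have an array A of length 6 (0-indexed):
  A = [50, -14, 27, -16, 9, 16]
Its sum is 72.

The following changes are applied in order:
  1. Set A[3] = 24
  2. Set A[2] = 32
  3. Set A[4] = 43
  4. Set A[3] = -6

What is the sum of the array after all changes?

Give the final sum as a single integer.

Initial sum: 72
Change 1: A[3] -16 -> 24, delta = 40, sum = 112
Change 2: A[2] 27 -> 32, delta = 5, sum = 117
Change 3: A[4] 9 -> 43, delta = 34, sum = 151
Change 4: A[3] 24 -> -6, delta = -30, sum = 121

Answer: 121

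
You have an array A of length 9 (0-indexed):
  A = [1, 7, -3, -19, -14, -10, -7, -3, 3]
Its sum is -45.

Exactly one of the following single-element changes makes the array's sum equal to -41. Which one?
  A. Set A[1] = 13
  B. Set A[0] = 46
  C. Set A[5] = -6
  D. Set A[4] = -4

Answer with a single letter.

Answer: C

Derivation:
Option A: A[1] 7->13, delta=6, new_sum=-45+(6)=-39
Option B: A[0] 1->46, delta=45, new_sum=-45+(45)=0
Option C: A[5] -10->-6, delta=4, new_sum=-45+(4)=-41 <-- matches target
Option D: A[4] -14->-4, delta=10, new_sum=-45+(10)=-35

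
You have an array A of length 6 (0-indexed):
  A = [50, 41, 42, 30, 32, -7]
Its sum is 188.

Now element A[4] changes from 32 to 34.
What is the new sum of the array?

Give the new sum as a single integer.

Old value at index 4: 32
New value at index 4: 34
Delta = 34 - 32 = 2
New sum = old_sum + delta = 188 + (2) = 190

Answer: 190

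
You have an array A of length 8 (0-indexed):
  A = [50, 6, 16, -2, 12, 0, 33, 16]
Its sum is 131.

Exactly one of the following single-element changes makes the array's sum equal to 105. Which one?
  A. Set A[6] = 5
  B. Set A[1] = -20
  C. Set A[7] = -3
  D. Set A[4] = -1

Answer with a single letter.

Option A: A[6] 33->5, delta=-28, new_sum=131+(-28)=103
Option B: A[1] 6->-20, delta=-26, new_sum=131+(-26)=105 <-- matches target
Option C: A[7] 16->-3, delta=-19, new_sum=131+(-19)=112
Option D: A[4] 12->-1, delta=-13, new_sum=131+(-13)=118

Answer: B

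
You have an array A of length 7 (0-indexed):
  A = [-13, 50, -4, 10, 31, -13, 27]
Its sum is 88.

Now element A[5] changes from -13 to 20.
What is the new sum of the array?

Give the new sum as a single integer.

Answer: 121

Derivation:
Old value at index 5: -13
New value at index 5: 20
Delta = 20 - -13 = 33
New sum = old_sum + delta = 88 + (33) = 121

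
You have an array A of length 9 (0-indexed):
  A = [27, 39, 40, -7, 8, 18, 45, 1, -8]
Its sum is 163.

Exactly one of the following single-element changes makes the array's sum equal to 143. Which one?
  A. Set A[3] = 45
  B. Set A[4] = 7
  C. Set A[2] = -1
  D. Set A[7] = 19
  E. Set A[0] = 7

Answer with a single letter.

Option A: A[3] -7->45, delta=52, new_sum=163+(52)=215
Option B: A[4] 8->7, delta=-1, new_sum=163+(-1)=162
Option C: A[2] 40->-1, delta=-41, new_sum=163+(-41)=122
Option D: A[7] 1->19, delta=18, new_sum=163+(18)=181
Option E: A[0] 27->7, delta=-20, new_sum=163+(-20)=143 <-- matches target

Answer: E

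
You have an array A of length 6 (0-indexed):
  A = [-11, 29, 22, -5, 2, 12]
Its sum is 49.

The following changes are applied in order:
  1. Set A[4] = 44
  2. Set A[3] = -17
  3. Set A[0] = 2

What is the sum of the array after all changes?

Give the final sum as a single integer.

Answer: 92

Derivation:
Initial sum: 49
Change 1: A[4] 2 -> 44, delta = 42, sum = 91
Change 2: A[3] -5 -> -17, delta = -12, sum = 79
Change 3: A[0] -11 -> 2, delta = 13, sum = 92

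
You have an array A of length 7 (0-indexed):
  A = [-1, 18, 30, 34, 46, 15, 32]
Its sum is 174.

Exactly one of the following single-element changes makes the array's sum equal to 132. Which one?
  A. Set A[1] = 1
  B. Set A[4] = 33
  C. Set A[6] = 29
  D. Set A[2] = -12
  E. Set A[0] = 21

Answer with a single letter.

Answer: D

Derivation:
Option A: A[1] 18->1, delta=-17, new_sum=174+(-17)=157
Option B: A[4] 46->33, delta=-13, new_sum=174+(-13)=161
Option C: A[6] 32->29, delta=-3, new_sum=174+(-3)=171
Option D: A[2] 30->-12, delta=-42, new_sum=174+(-42)=132 <-- matches target
Option E: A[0] -1->21, delta=22, new_sum=174+(22)=196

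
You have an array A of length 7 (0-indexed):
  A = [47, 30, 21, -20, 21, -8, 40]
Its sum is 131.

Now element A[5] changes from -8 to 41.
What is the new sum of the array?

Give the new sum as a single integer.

Answer: 180

Derivation:
Old value at index 5: -8
New value at index 5: 41
Delta = 41 - -8 = 49
New sum = old_sum + delta = 131 + (49) = 180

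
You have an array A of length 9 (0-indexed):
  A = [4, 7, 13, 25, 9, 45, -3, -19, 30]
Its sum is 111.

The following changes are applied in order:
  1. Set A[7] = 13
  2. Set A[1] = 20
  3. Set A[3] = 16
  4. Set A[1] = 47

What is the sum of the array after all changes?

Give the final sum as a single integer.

Initial sum: 111
Change 1: A[7] -19 -> 13, delta = 32, sum = 143
Change 2: A[1] 7 -> 20, delta = 13, sum = 156
Change 3: A[3] 25 -> 16, delta = -9, sum = 147
Change 4: A[1] 20 -> 47, delta = 27, sum = 174

Answer: 174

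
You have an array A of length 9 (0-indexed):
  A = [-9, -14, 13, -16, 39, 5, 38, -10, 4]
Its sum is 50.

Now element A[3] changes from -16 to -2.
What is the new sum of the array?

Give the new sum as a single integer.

Answer: 64

Derivation:
Old value at index 3: -16
New value at index 3: -2
Delta = -2 - -16 = 14
New sum = old_sum + delta = 50 + (14) = 64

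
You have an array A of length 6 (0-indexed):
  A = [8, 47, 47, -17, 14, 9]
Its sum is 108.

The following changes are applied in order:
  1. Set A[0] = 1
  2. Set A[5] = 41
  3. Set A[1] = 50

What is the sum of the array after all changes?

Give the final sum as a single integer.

Answer: 136

Derivation:
Initial sum: 108
Change 1: A[0] 8 -> 1, delta = -7, sum = 101
Change 2: A[5] 9 -> 41, delta = 32, sum = 133
Change 3: A[1] 47 -> 50, delta = 3, sum = 136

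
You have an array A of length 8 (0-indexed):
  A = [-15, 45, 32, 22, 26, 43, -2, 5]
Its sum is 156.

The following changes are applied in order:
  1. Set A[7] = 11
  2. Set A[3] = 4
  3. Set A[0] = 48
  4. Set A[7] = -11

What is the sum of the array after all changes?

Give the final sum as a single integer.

Initial sum: 156
Change 1: A[7] 5 -> 11, delta = 6, sum = 162
Change 2: A[3] 22 -> 4, delta = -18, sum = 144
Change 3: A[0] -15 -> 48, delta = 63, sum = 207
Change 4: A[7] 11 -> -11, delta = -22, sum = 185

Answer: 185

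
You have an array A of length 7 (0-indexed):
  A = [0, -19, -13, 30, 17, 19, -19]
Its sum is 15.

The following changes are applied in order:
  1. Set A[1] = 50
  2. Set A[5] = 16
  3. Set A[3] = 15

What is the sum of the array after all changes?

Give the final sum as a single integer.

Answer: 66

Derivation:
Initial sum: 15
Change 1: A[1] -19 -> 50, delta = 69, sum = 84
Change 2: A[5] 19 -> 16, delta = -3, sum = 81
Change 3: A[3] 30 -> 15, delta = -15, sum = 66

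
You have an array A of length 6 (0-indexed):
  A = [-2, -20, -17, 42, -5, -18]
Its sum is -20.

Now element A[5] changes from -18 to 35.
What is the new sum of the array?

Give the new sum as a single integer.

Answer: 33

Derivation:
Old value at index 5: -18
New value at index 5: 35
Delta = 35 - -18 = 53
New sum = old_sum + delta = -20 + (53) = 33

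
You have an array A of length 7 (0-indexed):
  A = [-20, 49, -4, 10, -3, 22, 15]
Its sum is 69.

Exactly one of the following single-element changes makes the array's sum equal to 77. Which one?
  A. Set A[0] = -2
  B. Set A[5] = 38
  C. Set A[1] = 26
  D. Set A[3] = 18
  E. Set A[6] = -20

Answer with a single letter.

Option A: A[0] -20->-2, delta=18, new_sum=69+(18)=87
Option B: A[5] 22->38, delta=16, new_sum=69+(16)=85
Option C: A[1] 49->26, delta=-23, new_sum=69+(-23)=46
Option D: A[3] 10->18, delta=8, new_sum=69+(8)=77 <-- matches target
Option E: A[6] 15->-20, delta=-35, new_sum=69+(-35)=34

Answer: D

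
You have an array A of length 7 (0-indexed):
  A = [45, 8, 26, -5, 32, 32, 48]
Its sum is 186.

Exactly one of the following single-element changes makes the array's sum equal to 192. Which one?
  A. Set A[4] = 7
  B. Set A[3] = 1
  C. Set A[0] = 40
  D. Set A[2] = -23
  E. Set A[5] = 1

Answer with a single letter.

Answer: B

Derivation:
Option A: A[4] 32->7, delta=-25, new_sum=186+(-25)=161
Option B: A[3] -5->1, delta=6, new_sum=186+(6)=192 <-- matches target
Option C: A[0] 45->40, delta=-5, new_sum=186+(-5)=181
Option D: A[2] 26->-23, delta=-49, new_sum=186+(-49)=137
Option E: A[5] 32->1, delta=-31, new_sum=186+(-31)=155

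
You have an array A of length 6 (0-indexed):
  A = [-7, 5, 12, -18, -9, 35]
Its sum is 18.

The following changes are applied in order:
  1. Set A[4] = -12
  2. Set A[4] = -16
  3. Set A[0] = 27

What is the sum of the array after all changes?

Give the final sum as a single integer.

Answer: 45

Derivation:
Initial sum: 18
Change 1: A[4] -9 -> -12, delta = -3, sum = 15
Change 2: A[4] -12 -> -16, delta = -4, sum = 11
Change 3: A[0] -7 -> 27, delta = 34, sum = 45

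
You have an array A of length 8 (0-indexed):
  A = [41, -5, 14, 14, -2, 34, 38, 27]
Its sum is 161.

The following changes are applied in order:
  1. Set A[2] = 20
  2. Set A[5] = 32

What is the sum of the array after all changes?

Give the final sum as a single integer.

Answer: 165

Derivation:
Initial sum: 161
Change 1: A[2] 14 -> 20, delta = 6, sum = 167
Change 2: A[5] 34 -> 32, delta = -2, sum = 165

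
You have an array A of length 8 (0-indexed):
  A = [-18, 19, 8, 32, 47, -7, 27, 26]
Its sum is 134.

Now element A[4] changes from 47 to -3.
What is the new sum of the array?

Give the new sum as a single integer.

Answer: 84

Derivation:
Old value at index 4: 47
New value at index 4: -3
Delta = -3 - 47 = -50
New sum = old_sum + delta = 134 + (-50) = 84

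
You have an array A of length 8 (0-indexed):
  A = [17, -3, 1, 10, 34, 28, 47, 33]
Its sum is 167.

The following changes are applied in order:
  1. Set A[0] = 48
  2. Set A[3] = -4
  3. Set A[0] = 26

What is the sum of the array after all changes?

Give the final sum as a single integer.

Answer: 162

Derivation:
Initial sum: 167
Change 1: A[0] 17 -> 48, delta = 31, sum = 198
Change 2: A[3] 10 -> -4, delta = -14, sum = 184
Change 3: A[0] 48 -> 26, delta = -22, sum = 162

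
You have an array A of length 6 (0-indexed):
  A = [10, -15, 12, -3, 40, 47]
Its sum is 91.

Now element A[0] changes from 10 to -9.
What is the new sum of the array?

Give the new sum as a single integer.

Old value at index 0: 10
New value at index 0: -9
Delta = -9 - 10 = -19
New sum = old_sum + delta = 91 + (-19) = 72

Answer: 72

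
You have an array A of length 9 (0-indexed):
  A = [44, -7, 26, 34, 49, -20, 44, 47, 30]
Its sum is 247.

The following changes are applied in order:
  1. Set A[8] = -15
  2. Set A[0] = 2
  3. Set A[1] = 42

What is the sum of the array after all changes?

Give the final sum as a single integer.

Answer: 209

Derivation:
Initial sum: 247
Change 1: A[8] 30 -> -15, delta = -45, sum = 202
Change 2: A[0] 44 -> 2, delta = -42, sum = 160
Change 3: A[1] -7 -> 42, delta = 49, sum = 209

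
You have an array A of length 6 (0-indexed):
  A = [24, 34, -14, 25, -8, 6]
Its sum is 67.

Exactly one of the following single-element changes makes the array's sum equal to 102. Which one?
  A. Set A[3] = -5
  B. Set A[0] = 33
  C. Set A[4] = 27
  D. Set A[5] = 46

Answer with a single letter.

Option A: A[3] 25->-5, delta=-30, new_sum=67+(-30)=37
Option B: A[0] 24->33, delta=9, new_sum=67+(9)=76
Option C: A[4] -8->27, delta=35, new_sum=67+(35)=102 <-- matches target
Option D: A[5] 6->46, delta=40, new_sum=67+(40)=107

Answer: C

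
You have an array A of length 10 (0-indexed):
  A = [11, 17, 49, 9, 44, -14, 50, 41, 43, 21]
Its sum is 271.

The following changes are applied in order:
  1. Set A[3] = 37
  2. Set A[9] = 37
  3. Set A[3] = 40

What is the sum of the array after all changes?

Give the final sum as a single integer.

Initial sum: 271
Change 1: A[3] 9 -> 37, delta = 28, sum = 299
Change 2: A[9] 21 -> 37, delta = 16, sum = 315
Change 3: A[3] 37 -> 40, delta = 3, sum = 318

Answer: 318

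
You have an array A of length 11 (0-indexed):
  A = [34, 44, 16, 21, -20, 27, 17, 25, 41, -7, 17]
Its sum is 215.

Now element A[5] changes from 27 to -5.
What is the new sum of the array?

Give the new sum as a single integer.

Answer: 183

Derivation:
Old value at index 5: 27
New value at index 5: -5
Delta = -5 - 27 = -32
New sum = old_sum + delta = 215 + (-32) = 183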